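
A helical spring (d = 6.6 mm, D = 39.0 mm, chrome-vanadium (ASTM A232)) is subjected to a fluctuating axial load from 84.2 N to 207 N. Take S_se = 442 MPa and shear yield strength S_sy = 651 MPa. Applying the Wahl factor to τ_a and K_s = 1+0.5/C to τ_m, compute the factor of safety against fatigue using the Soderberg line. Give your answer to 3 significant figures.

C = D/d = 39.0/6.6 = 5.9091; K_W = (4C−1)/(4C−4)+0.615/C = 1.2569; K_s = 1+0.5/C = 1.0846
F_a = (F_max−F_min)/2 = 61.4 N; F_m = (F_max+F_min)/2 = 145.6 N
τ_a = K_W·8F_aD/(πd³) = 1.2569 × 21.21 = 26.658 MPa
τ_m = K_s·8F_mD/(πd³) = 1.0846 × 50.296 = 54.552 MPa
Soderberg: 1/n_f = τ_a/S_se + τ_m/S_sy = 26.658/442 + 54.552/651 = 0.06031 + 0.08380 = 0.14411
n_f = 1/0.14411 = 6.939

6.94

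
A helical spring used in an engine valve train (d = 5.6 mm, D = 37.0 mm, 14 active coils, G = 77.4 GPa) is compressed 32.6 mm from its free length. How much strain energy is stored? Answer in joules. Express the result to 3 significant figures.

7.13 J

k = Gd⁴/(8D³N_a) = (77.4×10³)(5.6⁴)/(8·37.0³·14) = 13.417 N/mm
U = ½kδ² = 0.5 × 13.417 × 32.6² = 7129.8 N·mm = 7.1298 J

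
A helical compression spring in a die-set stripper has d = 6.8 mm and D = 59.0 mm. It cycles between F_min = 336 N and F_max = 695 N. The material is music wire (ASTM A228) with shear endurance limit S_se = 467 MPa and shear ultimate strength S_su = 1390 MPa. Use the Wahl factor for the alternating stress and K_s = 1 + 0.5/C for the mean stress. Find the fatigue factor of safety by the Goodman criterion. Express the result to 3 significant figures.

2.49

C = D/d = 59.0/6.8 = 8.6765; K_W = (4C−1)/(4C−4)+0.615/C = 1.1686; K_s = 1+0.5/C = 1.0576
F_a = (F_max−F_min)/2 = 179.5 N; F_m = (F_max+F_min)/2 = 515.5 N
τ_a = K_W·8F_aD/(πd³) = 1.1686 × 85.769 = 100.23 MPa
τ_m = K_s·8F_mD/(πd³) = 1.0576 × 246.32 = 260.51 MPa
Goodman: 1/n_f = τ_a/S_se + τ_m/S_su = 100.23/467 + 260.51/1390 = 0.21462 + 0.18742 = 0.40204
n_f = 1/0.40204 = 2.487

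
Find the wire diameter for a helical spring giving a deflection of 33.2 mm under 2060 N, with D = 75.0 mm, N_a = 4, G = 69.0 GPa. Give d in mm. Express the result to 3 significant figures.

10.5 mm

Required rate k = F/δ = 2060/33.2 = 62.048 N/mm
d = (8D³N_a·k / G)^(1/4) = (8·75.0³·4·62.048 / (69.0×10³))^0.25
  = (12140)^0.25 = 10.4967 mm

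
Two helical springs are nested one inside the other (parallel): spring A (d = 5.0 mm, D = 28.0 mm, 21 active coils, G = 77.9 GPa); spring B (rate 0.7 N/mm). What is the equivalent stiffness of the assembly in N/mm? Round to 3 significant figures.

13.9 N/mm

k_A = Gd⁴/(8D³N_a) = (77.9×10³)(5.0⁴)/(8·28.0³·21) = 13.202 N/mm
Parallel: k_eq = 13.202 + 0.7 = 13.902 N/mm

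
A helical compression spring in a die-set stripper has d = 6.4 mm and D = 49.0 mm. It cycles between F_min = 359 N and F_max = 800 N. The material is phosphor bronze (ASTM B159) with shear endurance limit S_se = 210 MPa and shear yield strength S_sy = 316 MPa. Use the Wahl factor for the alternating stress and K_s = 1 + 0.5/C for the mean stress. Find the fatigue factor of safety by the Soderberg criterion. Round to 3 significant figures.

C = D/d = 49.0/6.4 = 7.6562; K_W = (4C−1)/(4C−4)+0.615/C = 1.1930; K_s = 1+0.5/C = 1.0653
F_a = (F_max−F_min)/2 = 220.5 N; F_m = (F_max+F_min)/2 = 579.5 N
τ_a = K_W·8F_aD/(πd³) = 1.1930 × 104.96 = 125.21 MPa
τ_m = K_s·8F_mD/(πd³) = 1.0653 × 275.84 = 293.85 MPa
Soderberg: 1/n_f = τ_a/S_se + τ_m/S_sy = 125.21/210 + 293.85/316 = 0.59625 + 0.92990 = 1.5261
n_f = 1/1.5261 = 0.6552

0.655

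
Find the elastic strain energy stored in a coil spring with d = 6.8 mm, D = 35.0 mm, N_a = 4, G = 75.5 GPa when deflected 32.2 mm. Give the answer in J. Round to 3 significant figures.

k = Gd⁴/(8D³N_a) = (75.5×10³)(6.8⁴)/(8·35.0³·4) = 117.66 N/mm
U = ½kδ² = 0.5 × 117.66 × 32.2² = 60997 N·mm = 60.997 J

61.0 J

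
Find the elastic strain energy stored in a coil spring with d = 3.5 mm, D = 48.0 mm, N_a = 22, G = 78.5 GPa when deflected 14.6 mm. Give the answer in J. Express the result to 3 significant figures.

0.0645 J

k = Gd⁴/(8D³N_a) = (78.5×10³)(3.5⁴)/(8·48.0³·22) = 0.60521 N/mm
U = ½kδ² = 0.5 × 0.60521 × 14.6² = 64.503 N·mm = 0.064503 J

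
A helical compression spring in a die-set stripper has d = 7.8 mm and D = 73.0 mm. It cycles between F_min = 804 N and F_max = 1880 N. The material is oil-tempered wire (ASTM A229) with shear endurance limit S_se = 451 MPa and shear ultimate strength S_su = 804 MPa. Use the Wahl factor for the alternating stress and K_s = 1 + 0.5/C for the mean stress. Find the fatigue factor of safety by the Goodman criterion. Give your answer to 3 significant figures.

0.814

C = D/d = 73.0/7.8 = 9.3590; K_W = (4C−1)/(4C−4)+0.615/C = 1.1554; K_s = 1+0.5/C = 1.0534
F_a = (F_max−F_min)/2 = 538 N; F_m = (F_max+F_min)/2 = 1342 N
τ_a = K_W·8F_aD/(πd³) = 1.1554 × 210.75 = 243.5 MPa
τ_m = K_s·8F_mD/(πd³) = 1.0534 × 525.69 = 553.78 MPa
Goodman: 1/n_f = τ_a/S_se + τ_m/S_su = 243.5/451 + 553.78/804 = 0.53992 + 0.68878 = 1.2287
n_f = 1/1.2287 = 0.8139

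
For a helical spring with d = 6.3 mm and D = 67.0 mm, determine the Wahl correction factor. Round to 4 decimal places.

1.1357

C = D/d = 67.0/6.3 = 10.6349
K_W = (4C−1)/(4C−4) + 0.615/C = 41.540/38.540 + 0.0578 = 1.1357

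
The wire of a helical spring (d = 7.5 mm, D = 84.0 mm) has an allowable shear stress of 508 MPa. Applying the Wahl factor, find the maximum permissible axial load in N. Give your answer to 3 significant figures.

C = D/d = 84.0/7.5 = 11.2000
K_W = (4C−1)/(4C−4) + 0.615/C = 43.800/40.800 + 0.0549 = 1.1284
τ_max = K·8FD/(πd³) → F_max = τ_allow·πd³/(8DK)
F_max = 508·π·7.5³/(8·84.0·1.1284) = 6.7328e+05/758.31 = 887.87 N

888 N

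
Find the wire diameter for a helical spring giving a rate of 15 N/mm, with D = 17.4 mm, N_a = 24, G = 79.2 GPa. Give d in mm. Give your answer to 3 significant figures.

3.72 mm

d = (8D³N_a·k / G)^(1/4) = (8·17.4³·24·15 / (79.2×10³))^0.25
  = (191.56)^0.25 = 3.7203 mm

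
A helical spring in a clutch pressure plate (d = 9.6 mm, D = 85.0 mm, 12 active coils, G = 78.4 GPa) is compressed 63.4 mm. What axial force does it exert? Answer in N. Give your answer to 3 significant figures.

716 N

k = Gd⁴/(8D³N_a) = (78.4×10³)(9.6⁴)/(8·85.0³·12) = 11.295 N/mm
F = k·δ = 11.295 × 63.4 = 716.08 N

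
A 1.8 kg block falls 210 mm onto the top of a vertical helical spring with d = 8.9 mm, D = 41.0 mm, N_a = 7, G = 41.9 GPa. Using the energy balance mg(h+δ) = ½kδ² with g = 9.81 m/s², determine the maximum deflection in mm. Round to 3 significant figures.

k = Gd⁴/(8D³N_a) = (41.9×10³)(8.9⁴)/(8·41.0³·7) = 68.114 N/mm
W = mg = 1.8 × 9.81 = 17.658 N
½kδ² − Wδ − Wh = 0 → δ = (W + √(W² + 2kWh))/k
δ = (17.658 + √(311.8 + 505156))/68.114 = (17.658 + 710.96)/68.114 = 10.697 mm

10.7 mm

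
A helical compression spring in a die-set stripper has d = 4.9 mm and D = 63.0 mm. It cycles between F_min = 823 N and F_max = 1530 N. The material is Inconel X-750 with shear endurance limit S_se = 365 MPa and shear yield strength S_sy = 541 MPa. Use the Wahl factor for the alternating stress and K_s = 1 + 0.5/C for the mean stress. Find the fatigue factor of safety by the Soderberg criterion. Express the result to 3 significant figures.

0.220

C = D/d = 63.0/4.9 = 12.8571; K_W = (4C−1)/(4C−4)+0.615/C = 1.1111; K_s = 1+0.5/C = 1.0389
F_a = (F_max−F_min)/2 = 353.5 N; F_m = (F_max+F_min)/2 = 1176.5 N
τ_a = K_W·8F_aD/(πd³) = 1.1111 × 482.04 = 535.59 MPa
τ_m = K_s·8F_mD/(πd³) = 1.0389 × 1604.3 = 1666.7 MPa
Soderberg: 1/n_f = τ_a/S_se + τ_m/S_sy = 535.59/365 + 1666.7/541 = 1.46736 + 3.08075 = 4.5481
n_f = 1/4.5481 = 0.2199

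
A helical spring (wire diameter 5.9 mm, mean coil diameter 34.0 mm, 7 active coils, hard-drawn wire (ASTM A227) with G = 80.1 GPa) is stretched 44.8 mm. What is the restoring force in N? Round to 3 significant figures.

1980 N

k = Gd⁴/(8D³N_a) = (80.1×10³)(5.9⁴)/(8·34.0³·7) = 44.098 N/mm
F = k·δ = 44.098 × 44.8 = 1975.6 N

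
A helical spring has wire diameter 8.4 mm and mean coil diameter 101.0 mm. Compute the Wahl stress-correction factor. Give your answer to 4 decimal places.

1.1192

C = D/d = 101.0/8.4 = 12.0238
K_W = (4C−1)/(4C−4) + 0.615/C = 47.095/44.095 + 0.0511 = 1.1192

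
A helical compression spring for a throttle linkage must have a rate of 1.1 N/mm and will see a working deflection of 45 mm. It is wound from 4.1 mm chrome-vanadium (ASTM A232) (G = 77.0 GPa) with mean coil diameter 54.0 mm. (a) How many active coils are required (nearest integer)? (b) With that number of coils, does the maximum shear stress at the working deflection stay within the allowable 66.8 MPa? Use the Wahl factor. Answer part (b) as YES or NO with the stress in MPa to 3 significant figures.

(a) 16 coils; (b) NO, τ_max = 107 MPa

N_a = Gd⁴/(8D³k) = (77.0×10³)(4.1⁴)/(8·54.0³·1.1) = 15.7 → N_a = 16
Actual rate k = Gd⁴/(8D³·16) = 1.0795 N/mm
Working load F = kδ = 1.0795·45 = 48.579 N
C = 54.0/4.1 = 13.1707; K_W = (4C−1)/(4C−4)+0.615/C = 1.1083
τ_max = K_W·8FD/(πd³) = 1.1083·96.924 = 107.42 MPa
τ_max > 66.8 MPa → exceeds allowable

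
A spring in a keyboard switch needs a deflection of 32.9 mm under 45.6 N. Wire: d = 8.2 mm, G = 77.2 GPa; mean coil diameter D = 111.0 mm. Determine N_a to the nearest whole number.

Required rate k = F/δ = 45.6/32.9 = 1.386 N/mm
N_a = Gd⁴/(8D³k) = (77.2×10³ × 8.2⁴)/(8 × 111.0³ × 1.386)
    = 3.49038e+08 / 1.51645e+07 = 23.02 → 23 coils

23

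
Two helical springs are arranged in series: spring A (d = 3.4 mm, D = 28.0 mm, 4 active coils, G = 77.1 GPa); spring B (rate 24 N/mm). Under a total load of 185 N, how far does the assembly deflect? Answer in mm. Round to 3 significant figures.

k_A = Gd⁴/(8D³N_a) = (77.1×10³)(3.4⁴)/(8·28.0³·4) = 14.667 N/mm
Series: 1/k_eq = 1/14.667 + 1/24 = 0.10985; k_eq = 9.1036 N/mm
δ = F/k_eq = 185/9.1036 = 20.322 mm

20.3 mm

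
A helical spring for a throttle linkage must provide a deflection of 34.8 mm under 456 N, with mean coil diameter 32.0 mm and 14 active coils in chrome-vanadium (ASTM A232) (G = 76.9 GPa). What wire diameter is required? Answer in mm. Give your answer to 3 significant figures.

5.00 mm

Required rate k = F/δ = 456/34.8 = 13.103 N/mm
d = (8D³N_a·k / G)^(1/4) = (8·32.0³·14·13.103 / (76.9×10³))^0.25
  = (625.36)^0.25 = 5.0007 mm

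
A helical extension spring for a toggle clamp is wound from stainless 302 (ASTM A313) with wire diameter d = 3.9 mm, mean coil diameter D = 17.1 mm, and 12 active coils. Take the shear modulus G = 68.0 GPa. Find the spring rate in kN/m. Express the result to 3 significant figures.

32.8 kN/m

k = Gd⁴/(8D³N_a) = (68.0×10³ × 3.9⁴) / (8 × 17.1³ × 12)
  = 1.57314e+07 / 480020 = 32.772 N/mm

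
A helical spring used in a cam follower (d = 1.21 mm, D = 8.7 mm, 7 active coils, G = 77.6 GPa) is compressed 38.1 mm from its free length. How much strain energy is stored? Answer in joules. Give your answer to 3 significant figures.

3.27 J

k = Gd⁴/(8D³N_a) = (77.6×10³)(1.21⁴)/(8·8.7³·7) = 4.5108 N/mm
U = ½kδ² = 0.5 × 4.5108 × 38.1² = 3274 N·mm = 3.274 J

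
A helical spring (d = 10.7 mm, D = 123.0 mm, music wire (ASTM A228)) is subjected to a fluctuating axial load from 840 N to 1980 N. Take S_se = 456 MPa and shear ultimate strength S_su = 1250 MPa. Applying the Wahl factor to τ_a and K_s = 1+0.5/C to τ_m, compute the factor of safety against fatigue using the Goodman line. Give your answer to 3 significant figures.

1.51

C = D/d = 123.0/10.7 = 11.4953; K_W = (4C−1)/(4C−4)+0.615/C = 1.1250; K_s = 1+0.5/C = 1.0435
F_a = (F_max−F_min)/2 = 570 N; F_m = (F_max+F_min)/2 = 1410 N
τ_a = K_W·8F_aD/(πd³) = 1.1250 × 145.74 = 163.95 MPa
τ_m = K_s·8F_mD/(πd³) = 1.0435 × 360.51 = 376.19 MPa
Goodman: 1/n_f = τ_a/S_se + τ_m/S_su = 163.95/456 + 376.19/1250 = 0.35953 + 0.30095 = 0.66048
n_f = 1/0.66048 = 1.514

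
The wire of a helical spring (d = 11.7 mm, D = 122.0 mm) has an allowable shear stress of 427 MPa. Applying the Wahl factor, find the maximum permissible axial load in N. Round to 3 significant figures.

C = D/d = 122.0/11.7 = 10.4274
K_W = (4C−1)/(4C−4) + 0.615/C = 40.709/37.709 + 0.0590 = 1.1385
τ_max = K·8FD/(πd³) → F_max = τ_allow·πd³/(8DK)
F_max = 427·π·11.7³/(8·122.0·1.1385) = 2.1485e+06/1111.2 = 1933.5 N

1930 N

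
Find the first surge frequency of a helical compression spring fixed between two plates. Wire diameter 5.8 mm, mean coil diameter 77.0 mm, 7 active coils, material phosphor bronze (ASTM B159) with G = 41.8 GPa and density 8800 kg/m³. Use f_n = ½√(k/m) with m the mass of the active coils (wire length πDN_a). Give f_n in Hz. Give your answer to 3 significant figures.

k = Gd⁴/(8D³N_a) = (41.8×10³)(5.8⁴)/(8·77.0³·7) = 1.8502 N/mm = 1850.2 N/m
Wire length L = πDN_a = π·77.0·7 = 1693.3 mm
m = ρ·(πd²/4)·L = 8800 × 26.421×10⁻⁶ m² × 1.6933 m = 0.3937 kg
f_n = ½√(k/m) = 0.5·√(1850.2/0.3937) = 0.5·√(4699.6) = 34.277 Hz

34.3 Hz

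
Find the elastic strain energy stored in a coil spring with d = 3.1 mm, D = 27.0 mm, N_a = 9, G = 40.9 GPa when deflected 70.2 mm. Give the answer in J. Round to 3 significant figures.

k = Gd⁴/(8D³N_a) = (40.9×10³)(3.1⁴)/(8·27.0³·9) = 2.6653 N/mm
U = ½kδ² = 0.5 × 2.6653 × 70.2² = 6567.4 N·mm = 6.5674 J

6.57 J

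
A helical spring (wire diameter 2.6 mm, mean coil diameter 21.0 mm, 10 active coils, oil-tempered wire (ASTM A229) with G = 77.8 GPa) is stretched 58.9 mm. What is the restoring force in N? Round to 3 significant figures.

283 N

k = Gd⁴/(8D³N_a) = (77.8×10³)(2.6⁴)/(8·21.0³·10) = 4.7987 N/mm
F = k·δ = 4.7987 × 58.9 = 282.64 N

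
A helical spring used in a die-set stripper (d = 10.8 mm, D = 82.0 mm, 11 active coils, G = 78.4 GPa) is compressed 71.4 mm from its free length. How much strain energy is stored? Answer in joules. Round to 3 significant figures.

56.0 J

k = Gd⁴/(8D³N_a) = (78.4×10³)(10.8⁴)/(8·82.0³·11) = 21.983 N/mm
U = ½kδ² = 0.5 × 21.983 × 71.4² = 56034 N·mm = 56.034 J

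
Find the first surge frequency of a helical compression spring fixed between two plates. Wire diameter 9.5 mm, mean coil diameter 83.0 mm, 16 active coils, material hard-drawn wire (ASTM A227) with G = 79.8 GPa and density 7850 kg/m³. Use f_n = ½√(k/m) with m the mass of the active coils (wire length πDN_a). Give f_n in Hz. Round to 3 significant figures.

k = Gd⁴/(8D³N_a) = (79.8×10³)(9.5⁴)/(8·83.0³·16) = 8.8808 N/mm = 8880.8 N/m
Wire length L = πDN_a = π·83.0·16 = 4172 mm
m = ρ·(πd²/4)·L = 7850 × 70.882×10⁻⁶ m² × 4.172 m = 2.3214 kg
f_n = ½√(k/m) = 0.5·√(8880.8/2.3214) = 0.5·√(3825.6) = 30.926 Hz

30.9 Hz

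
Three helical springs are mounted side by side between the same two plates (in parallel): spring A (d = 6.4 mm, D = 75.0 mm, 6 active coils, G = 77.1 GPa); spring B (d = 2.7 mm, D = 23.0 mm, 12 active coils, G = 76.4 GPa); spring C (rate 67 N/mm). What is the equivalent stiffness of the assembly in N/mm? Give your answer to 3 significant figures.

76.9 N/mm

k_A = Gd⁴/(8D³N_a) = (77.1×10³)(6.4⁴)/(8·75.0³·6) = 6.3878 N/mm
k_B = Gd⁴/(8D³N_a) = (76.4×10³)(2.7⁴)/(8·23.0³·12) = 3.4761 N/mm
Parallel: k_eq = 6.3878 + 3.4761 + 67 = 76.864 N/mm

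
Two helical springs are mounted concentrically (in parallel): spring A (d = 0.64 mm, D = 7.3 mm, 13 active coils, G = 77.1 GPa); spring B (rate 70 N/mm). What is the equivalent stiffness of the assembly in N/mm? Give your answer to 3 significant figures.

k_A = Gd⁴/(8D³N_a) = (77.1×10³)(0.64⁴)/(8·7.3³·13) = 0.31972 N/mm
Parallel: k_eq = 0.31972 + 70 = 70.32 N/mm

70.3 N/mm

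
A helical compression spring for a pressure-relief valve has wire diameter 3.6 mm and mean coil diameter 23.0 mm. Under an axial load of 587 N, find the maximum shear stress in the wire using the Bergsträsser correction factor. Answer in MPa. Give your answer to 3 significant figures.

900 MPa

Spring index C = D/d = 23.0/3.6 = 6.3889
K_B = (4C+2)/(4C−3) = 27.556/22.556 = 1.2217
τ₀ = 8FD/(πd³) = 8·587·23.0/(π·3.6³) = 108008/146.57 = 736.88 MPa
τ_max = K·τ₀ = 1.2217 × 736.88 = 900.23 MPa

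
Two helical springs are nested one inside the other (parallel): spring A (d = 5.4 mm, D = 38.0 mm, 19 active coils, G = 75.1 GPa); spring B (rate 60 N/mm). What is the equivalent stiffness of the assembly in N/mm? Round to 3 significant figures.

67.7 N/mm

k_A = Gd⁴/(8D³N_a) = (75.1×10³)(5.4⁴)/(8·38.0³·19) = 7.6563 N/mm
Parallel: k_eq = 7.6563 + 60 = 67.656 N/mm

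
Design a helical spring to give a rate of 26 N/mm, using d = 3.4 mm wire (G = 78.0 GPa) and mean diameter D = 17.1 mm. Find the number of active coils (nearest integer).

10

N_a = Gd⁴/(8D³k) = (78.0×10³ × 3.4⁴)/(8 × 17.1³ × 26)
    = 1.04234e+07 / 1.04004e+06 = 10.02 → 10 coils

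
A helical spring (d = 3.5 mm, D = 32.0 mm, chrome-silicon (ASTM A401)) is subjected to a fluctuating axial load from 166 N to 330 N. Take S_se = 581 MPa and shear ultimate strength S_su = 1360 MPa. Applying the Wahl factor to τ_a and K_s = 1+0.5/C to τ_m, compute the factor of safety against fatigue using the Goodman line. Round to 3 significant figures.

1.48

C = D/d = 32.0/3.5 = 9.1429; K_W = (4C−1)/(4C−4)+0.615/C = 1.1594; K_s = 1+0.5/C = 1.0547
F_a = (F_max−F_min)/2 = 82 N; F_m = (F_max+F_min)/2 = 248 N
τ_a = K_W·8F_aD/(πd³) = 1.1594 × 155.85 = 180.69 MPa
τ_m = K_s·8F_mD/(πd³) = 1.0547 × 471.34 = 497.12 MPa
Goodman: 1/n_f = τ_a/S_se + τ_m/S_su = 180.69/581 + 497.12/1360 = 0.31099 + 0.36553 = 0.67652
n_f = 1/0.67652 = 1.478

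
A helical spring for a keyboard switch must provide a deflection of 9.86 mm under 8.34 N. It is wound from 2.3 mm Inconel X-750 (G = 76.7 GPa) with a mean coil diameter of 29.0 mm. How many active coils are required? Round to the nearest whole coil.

13

Required rate k = F/δ = 8.34/9.86 = 0.84584 N/mm
N_a = Gd⁴/(8D³k) = (76.7×10³ × 2.3⁴)/(8 × 29.0³ × 0.84584)
    = 2.14638e+06 / 165034 = 13.01 → 13 coils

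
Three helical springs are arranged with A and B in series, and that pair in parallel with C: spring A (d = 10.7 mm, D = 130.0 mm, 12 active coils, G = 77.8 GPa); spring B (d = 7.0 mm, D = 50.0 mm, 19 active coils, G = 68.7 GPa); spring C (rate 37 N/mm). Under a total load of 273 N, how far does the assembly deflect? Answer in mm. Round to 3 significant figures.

k_A = Gd⁴/(8D³N_a) = (77.8×10³)(10.7⁴)/(8·130.0³·12) = 4.8352 N/mm
k_B = Gd⁴/(8D³N_a) = (68.7×10³)(7.0⁴)/(8·50.0³·19) = 8.6815 N/mm
Springs A,B series: k_AB = 1/(1/4.8352+1/8.6815) = 3.1055 N/mm; parallel with C: k_eq = 3.1055+37 = 40.106 N/mm
δ = F/k_eq = 273/40.106 = 6.807 mm

6.81 mm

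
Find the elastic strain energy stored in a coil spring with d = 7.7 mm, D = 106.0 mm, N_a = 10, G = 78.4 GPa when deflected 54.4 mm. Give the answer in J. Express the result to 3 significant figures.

4.28 J

k = Gd⁴/(8D³N_a) = (78.4×10³)(7.7⁴)/(8·106.0³·10) = 2.8925 N/mm
U = ½kδ² = 0.5 × 2.8925 × 54.4² = 4280 N·mm = 4.28 J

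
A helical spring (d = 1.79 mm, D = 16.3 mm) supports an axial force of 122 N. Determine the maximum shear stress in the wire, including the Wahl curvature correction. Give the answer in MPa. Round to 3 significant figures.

1020 MPa

Spring index C = D/d = 16.3/1.79 = 9.1061
K_W = (4C−1)/(4C−4) + 0.615/C = 35.425/32.425 + 0.0675 = 1.1601
τ₀ = 8FD/(πd³) = 8·122·16.3/(π·1.79³) = 15908.8/18.018 = 882.93 MPa
τ_max = K·τ₀ = 1.1601 × 882.93 = 1024.3 MPa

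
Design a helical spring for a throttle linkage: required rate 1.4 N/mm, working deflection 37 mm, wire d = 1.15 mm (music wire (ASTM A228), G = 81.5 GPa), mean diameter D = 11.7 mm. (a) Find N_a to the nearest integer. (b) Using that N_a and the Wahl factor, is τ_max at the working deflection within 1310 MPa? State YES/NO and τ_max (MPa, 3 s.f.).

N_a = Gd⁴/(8D³k) = (81.5×10³)(1.15⁴)/(8·11.7³·1.4) = 7.946 → N_a = 8
Actual rate k = Gd⁴/(8D³·8) = 1.3906 N/mm
Working load F = kδ = 1.3906·37 = 51.453 N
C = 11.7/1.15 = 10.1739; K_W = (4C−1)/(4C−4)+0.615/C = 1.1422
τ_max = K_W·8FD/(πd³) = 1.1422·1008 = 1151.3 MPa
τ_max ≤ 1310 MPa → acceptable

(a) 8 coils; (b) YES, τ_max = 1150 MPa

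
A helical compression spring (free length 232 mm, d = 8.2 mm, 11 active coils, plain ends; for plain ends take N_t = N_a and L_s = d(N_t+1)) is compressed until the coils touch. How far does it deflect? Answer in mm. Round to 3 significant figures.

134 mm

N_t = 11; L_s = 8.2·12 = 98.4 mm
δ_solid = L₀ − L_s = 232 − 98.4 = 133.6 mm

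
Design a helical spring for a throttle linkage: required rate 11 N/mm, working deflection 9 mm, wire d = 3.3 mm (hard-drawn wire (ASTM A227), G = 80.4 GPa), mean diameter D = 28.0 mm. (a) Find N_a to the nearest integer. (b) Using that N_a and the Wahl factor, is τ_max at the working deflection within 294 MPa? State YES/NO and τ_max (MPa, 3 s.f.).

N_a = Gd⁴/(8D³k) = (80.4×10³)(3.3⁴)/(8·28.0³·11) = 4.936 → N_a = 5
Actual rate k = Gd⁴/(8D³·5) = 10.859 N/mm
Working load F = kδ = 10.859·9 = 97.728 N
C = 28.0/3.3 = 8.4848; K_W = (4C−1)/(4C−4)+0.615/C = 1.1727
τ_max = K_W·8FD/(πd³) = 1.1727·193.9 = 227.38 MPa
τ_max ≤ 294 MPa → acceptable

(a) 5 coils; (b) YES, τ_max = 227 MPa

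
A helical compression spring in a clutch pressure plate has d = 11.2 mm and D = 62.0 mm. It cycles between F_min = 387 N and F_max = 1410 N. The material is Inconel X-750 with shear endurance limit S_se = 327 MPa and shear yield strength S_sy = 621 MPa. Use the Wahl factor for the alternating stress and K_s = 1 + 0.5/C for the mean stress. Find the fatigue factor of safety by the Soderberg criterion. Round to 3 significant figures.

2.49

C = D/d = 62.0/11.2 = 5.5357; K_W = (4C−1)/(4C−4)+0.615/C = 1.2765; K_s = 1+0.5/C = 1.0903
F_a = (F_max−F_min)/2 = 511.5 N; F_m = (F_max+F_min)/2 = 898.5 N
τ_a = K_W·8F_aD/(πd³) = 1.2765 × 57.481 = 73.372 MPa
τ_m = K_s·8F_mD/(πd³) = 1.0903 × 100.97 = 110.09 MPa
Soderberg: 1/n_f = τ_a/S_se + τ_m/S_sy = 73.372/327 + 110.09/621 = 0.22438 + 0.17728 = 0.40166
n_f = 1/0.40166 = 2.49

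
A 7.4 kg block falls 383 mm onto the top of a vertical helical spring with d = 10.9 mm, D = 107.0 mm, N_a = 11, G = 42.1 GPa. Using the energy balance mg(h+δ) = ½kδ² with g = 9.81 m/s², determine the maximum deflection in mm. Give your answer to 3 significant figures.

114 mm

k = Gd⁴/(8D³N_a) = (42.1×10³)(10.9⁴)/(8·107.0³·11) = 5.5126 N/mm
W = mg = 7.4 × 9.81 = 72.594 N
½kδ² − Wδ − Wh = 0 → δ = (W + √(W² + 2kWh))/k
δ = (72.594 + √(5269.9 + 306537))/5.5126 = (72.594 + 558.4)/5.5126 = 114.46 mm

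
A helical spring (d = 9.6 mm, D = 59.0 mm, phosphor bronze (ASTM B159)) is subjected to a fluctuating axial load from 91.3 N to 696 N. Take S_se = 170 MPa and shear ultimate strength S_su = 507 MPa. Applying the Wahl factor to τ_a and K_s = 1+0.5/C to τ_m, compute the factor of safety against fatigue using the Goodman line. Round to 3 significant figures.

1.93

C = D/d = 59.0/9.6 = 6.1458; K_W = (4C−1)/(4C−4)+0.615/C = 1.2458; K_s = 1+0.5/C = 1.0814
F_a = (F_max−F_min)/2 = 302.35 N; F_m = (F_max+F_min)/2 = 393.65 N
τ_a = K_W·8F_aD/(πd³) = 1.2458 × 51.344 = 63.965 MPa
τ_m = K_s·8F_mD/(πd³) = 1.0814 × 66.848 = 72.287 MPa
Goodman: 1/n_f = τ_a/S_se + τ_m/S_su = 63.965/170 + 72.287/507 = 0.37626 + 0.14258 = 0.51884
n_f = 1/0.51884 = 1.927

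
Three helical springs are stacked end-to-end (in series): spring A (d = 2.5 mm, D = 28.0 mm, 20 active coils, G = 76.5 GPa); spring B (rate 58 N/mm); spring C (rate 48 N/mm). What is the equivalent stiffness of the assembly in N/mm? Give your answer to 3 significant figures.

k_A = Gd⁴/(8D³N_a) = (76.5×10³)(2.5⁴)/(8·28.0³·20) = 0.8508 N/mm
Series: 1/k_eq = 1/0.8508 + 1/58 + 1/48 = 1.2134; k_eq = 0.8241 N/mm

0.824 N/mm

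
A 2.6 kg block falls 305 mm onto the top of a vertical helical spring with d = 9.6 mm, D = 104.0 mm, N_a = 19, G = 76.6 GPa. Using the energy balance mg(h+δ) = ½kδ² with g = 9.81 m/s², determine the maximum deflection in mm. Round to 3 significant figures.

71.0 mm

k = Gd⁴/(8D³N_a) = (76.6×10³)(9.6⁴)/(8·104.0³·19) = 3.8051 N/mm
W = mg = 2.6 × 9.81 = 25.506 N
½kδ² − Wδ − Wh = 0 → δ = (W + √(W² + 2kWh))/k
δ = (25.506 + √(650.56 + 59202.8))/3.8051 = (25.506 + 244.65)/3.8051 = 70.998 mm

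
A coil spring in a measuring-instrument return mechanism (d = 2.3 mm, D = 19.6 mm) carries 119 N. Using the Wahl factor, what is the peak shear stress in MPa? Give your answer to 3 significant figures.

572 MPa

Spring index C = D/d = 19.6/2.3 = 8.5217
K_W = (4C−1)/(4C−4) + 0.615/C = 33.087/30.087 + 0.0722 = 1.1719
τ₀ = 8FD/(πd³) = 8·119·19.6/(π·2.3³) = 18659.2/38.224 = 488.16 MPa
τ_max = K·τ₀ = 1.1719 × 488.16 = 572.06 MPa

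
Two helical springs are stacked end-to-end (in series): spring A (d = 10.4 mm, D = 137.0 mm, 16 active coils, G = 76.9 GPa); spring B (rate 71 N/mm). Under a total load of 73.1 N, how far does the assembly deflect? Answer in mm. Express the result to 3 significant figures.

k_A = Gd⁴/(8D³N_a) = (76.9×10³)(10.4⁴)/(8·137.0³·16) = 2.7333 N/mm
Series: 1/k_eq = 1/2.7333 + 1/71 = 0.37994; k_eq = 2.632 N/mm
δ = F/k_eq = 73.1/2.632 = 27.774 mm

27.8 mm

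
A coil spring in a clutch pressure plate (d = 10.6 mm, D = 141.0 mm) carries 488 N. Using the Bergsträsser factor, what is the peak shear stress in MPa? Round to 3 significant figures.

Spring index C = D/d = 141.0/10.6 = 13.3019
K_B = (4C+2)/(4C−3) = 55.208/50.208 = 1.0996
τ₀ = 8FD/(πd³) = 8·488·141.0/(π·10.6³) = 550464/3741.7 = 147.12 MPa
τ_max = K·τ₀ = 1.0996 × 147.12 = 161.77 MPa

162 MPa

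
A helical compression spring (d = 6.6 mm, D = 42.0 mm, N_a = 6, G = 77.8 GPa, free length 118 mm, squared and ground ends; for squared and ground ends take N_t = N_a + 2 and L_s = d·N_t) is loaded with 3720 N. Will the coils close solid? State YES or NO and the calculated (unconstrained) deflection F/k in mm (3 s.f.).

k = Gd⁴/(8D³N_a) = (77.8×10³)(6.6⁴)/(8·42.0³·6) = 41.511 N/mm
N_t = 8; L_s = 6.6·8 = 52.8 mm; δ_solid = L₀ − L_s = 118 − 52.8 = 65.2 mm
δ = F/k = 3720/41.511 = 89.614 mm
δ ≥ δ_solid → spring goes solid

YES, δ = 89.6 mm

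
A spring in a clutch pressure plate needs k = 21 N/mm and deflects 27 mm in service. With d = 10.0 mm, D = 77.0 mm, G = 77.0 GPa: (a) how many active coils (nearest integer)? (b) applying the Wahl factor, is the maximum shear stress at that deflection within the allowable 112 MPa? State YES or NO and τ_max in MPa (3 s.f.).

N_a = Gd⁴/(8D³k) = (77.0×10³)(10.0⁴)/(8·77.0³·21) = 10.04 → N_a = 10
Actual rate k = Gd⁴/(8D³·10) = 21.083 N/mm
Working load F = kδ = 21.083·27 = 569.24 N
C = 77.0/10.0 = 7.7000; K_W = (4C−1)/(4C−4)+0.615/C = 1.1918
τ_max = K_W·8FD/(πd³) = 1.1918·111.62 = 133.02 MPa
τ_max > 112 MPa → exceeds allowable

(a) 10 coils; (b) NO, τ_max = 133 MPa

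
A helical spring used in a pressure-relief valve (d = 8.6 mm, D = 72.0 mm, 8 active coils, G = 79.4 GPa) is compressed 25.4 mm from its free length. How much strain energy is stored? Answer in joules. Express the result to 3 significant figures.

5.87 J

k = Gd⁴/(8D³N_a) = (79.4×10³)(8.6⁴)/(8·72.0³·8) = 18.182 N/mm
U = ½kδ² = 0.5 × 18.182 × 25.4² = 5865.1 N·mm = 5.8651 J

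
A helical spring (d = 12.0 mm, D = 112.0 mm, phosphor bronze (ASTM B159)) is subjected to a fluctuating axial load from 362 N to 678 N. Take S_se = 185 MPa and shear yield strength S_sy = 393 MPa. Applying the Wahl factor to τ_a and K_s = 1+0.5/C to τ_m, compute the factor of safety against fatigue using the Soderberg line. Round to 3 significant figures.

C = D/d = 112.0/12.0 = 9.3333; K_W = (4C−1)/(4C−4)+0.615/C = 1.1559; K_s = 1+0.5/C = 1.0536
F_a = (F_max−F_min)/2 = 158 N; F_m = (F_max+F_min)/2 = 520 N
τ_a = K_W·8F_aD/(πd³) = 1.1559 × 26.078 = 30.143 MPa
τ_m = K_s·8F_mD/(πd³) = 1.0536 × 85.826 = 90.424 MPa
Soderberg: 1/n_f = τ_a/S_se + τ_m/S_sy = 30.143/185 + 90.424/393 = 0.16294 + 0.23009 = 0.39302
n_f = 1/0.39302 = 2.544

2.54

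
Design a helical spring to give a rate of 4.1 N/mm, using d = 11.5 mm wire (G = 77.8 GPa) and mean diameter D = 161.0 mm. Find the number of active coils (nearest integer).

10

N_a = Gd⁴/(8D³k) = (77.8×10³ × 11.5⁴)/(8 × 161.0³ × 4.1)
    = 1.36073e+09 / 1.36884e+08 = 9.941 → 10 coils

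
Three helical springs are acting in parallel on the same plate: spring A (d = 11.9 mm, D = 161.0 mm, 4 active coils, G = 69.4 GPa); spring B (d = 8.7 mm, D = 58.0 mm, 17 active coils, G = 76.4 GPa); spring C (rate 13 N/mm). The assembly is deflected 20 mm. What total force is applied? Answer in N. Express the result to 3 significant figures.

798 N

k_A = Gd⁴/(8D³N_a) = (69.4×10³)(11.9⁴)/(8·161.0³·4) = 10.421 N/mm
k_B = Gd⁴/(8D³N_a) = (76.4×10³)(8.7⁴)/(8·58.0³·17) = 16.495 N/mm
Parallel: k_eq = 10.421 + 16.495 + 13 = 39.916 N/mm
F = k_eq·δ = 39.916·20 = 798.32 N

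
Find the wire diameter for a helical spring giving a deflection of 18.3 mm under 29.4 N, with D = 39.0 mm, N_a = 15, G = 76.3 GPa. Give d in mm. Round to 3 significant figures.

3.50 mm

Required rate k = F/δ = 29.4/18.3 = 1.6066 N/mm
d = (8D³N_a·k / G)^(1/4) = (8·39.0³·15·1.6066 / (76.3×10³))^0.25
  = (149.88)^0.25 = 3.4989 mm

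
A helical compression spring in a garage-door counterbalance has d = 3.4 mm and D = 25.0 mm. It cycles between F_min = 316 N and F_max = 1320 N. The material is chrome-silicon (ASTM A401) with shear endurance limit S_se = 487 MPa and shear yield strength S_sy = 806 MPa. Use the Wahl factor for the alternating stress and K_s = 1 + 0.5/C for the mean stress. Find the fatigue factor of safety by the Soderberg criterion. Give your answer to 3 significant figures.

C = D/d = 25.0/3.4 = 7.3529; K_W = (4C−1)/(4C−4)+0.615/C = 1.2017; K_s = 1+0.5/C = 1.0680
F_a = (F_max−F_min)/2 = 502 N; F_m = (F_max+F_min)/2 = 818 N
τ_a = K_W·8F_aD/(πd³) = 1.2017 × 813.11 = 977.11 MPa
τ_m = K_s·8F_mD/(πd³) = 1.0680 × 1324.9 = 1415 MPa
Soderberg: 1/n_f = τ_a/S_se + τ_m/S_sy = 977.11/487 + 1415/806 = 2.00638 + 1.75563 = 3.762
n_f = 1/3.762 = 0.2658

0.266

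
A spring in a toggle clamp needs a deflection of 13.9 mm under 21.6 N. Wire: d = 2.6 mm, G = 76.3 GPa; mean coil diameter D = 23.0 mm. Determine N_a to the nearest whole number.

Required rate k = F/δ = 21.6/13.9 = 1.554 N/mm
N_a = Gd⁴/(8D³k) = (76.3×10³ × 2.6⁴)/(8 × 23.0³ × 1.554)
    = 3.48673e+06 / 151256 = 23.05 → 23 coils

23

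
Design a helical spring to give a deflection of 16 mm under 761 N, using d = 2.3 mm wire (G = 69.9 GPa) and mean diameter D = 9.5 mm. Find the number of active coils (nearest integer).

6

Required rate k = F/δ = 761/16 = 47.562 N/mm
N_a = Gd⁴/(8D³k) = (69.9×10³ × 2.3⁴)/(8 × 9.5³ × 47.562)
    = 1.95609e+06 / 326231 = 5.996 → 6 coils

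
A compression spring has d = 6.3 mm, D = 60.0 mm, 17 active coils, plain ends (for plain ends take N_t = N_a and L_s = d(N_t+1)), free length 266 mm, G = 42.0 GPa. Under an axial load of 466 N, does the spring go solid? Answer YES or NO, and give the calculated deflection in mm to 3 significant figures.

k = Gd⁴/(8D³N_a) = (42.0×10³)(6.3⁴)/(8·60.0³·17) = 2.2523 N/mm
N_t = 17; L_s = 6.3·18 = 113.4 mm; δ_solid = L₀ − L_s = 266 − 113.4 = 152.6 mm
δ = F/k = 466/2.2523 = 206.9 mm
δ ≥ δ_solid → spring goes solid

YES, δ = 207 mm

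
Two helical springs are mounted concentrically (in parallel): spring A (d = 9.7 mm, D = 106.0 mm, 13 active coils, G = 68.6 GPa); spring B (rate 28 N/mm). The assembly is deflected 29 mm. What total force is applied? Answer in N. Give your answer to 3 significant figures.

954 N

k_A = Gd⁴/(8D³N_a) = (68.6×10³)(9.7⁴)/(8·106.0³·13) = 4.903 N/mm
Parallel: k_eq = 4.903 + 28 = 32.903 N/mm
F = k_eq·δ = 32.903·29 = 954.19 N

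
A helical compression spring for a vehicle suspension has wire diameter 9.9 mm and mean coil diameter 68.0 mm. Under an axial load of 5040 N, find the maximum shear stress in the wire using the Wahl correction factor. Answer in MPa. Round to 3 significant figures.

Spring index C = D/d = 68.0/9.9 = 6.8687
K_W = (4C−1)/(4C−4) + 0.615/C = 26.475/23.475 + 0.0895 = 1.2173
τ₀ = 8FD/(πd³) = 8·5040·68.0/(π·9.9³) = 2.74176e+06/3048.3 = 899.44 MPa
τ_max = K·τ₀ = 1.2173 × 899.44 = 1094.9 MPa

1090 MPa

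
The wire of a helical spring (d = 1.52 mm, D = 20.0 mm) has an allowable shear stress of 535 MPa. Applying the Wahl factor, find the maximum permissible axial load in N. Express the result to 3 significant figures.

C = D/d = 20.0/1.52 = 13.1579
K_W = (4C−1)/(4C−4) + 0.615/C = 51.632/48.632 + 0.0467 = 1.1084
τ_max = K·8FD/(πd³) → F_max = τ_allow·πd³/(8DK)
F_max = 535·π·1.52³/(8·20.0·1.1084) = 5902.5/177.35 = 33.282 N

33.3 N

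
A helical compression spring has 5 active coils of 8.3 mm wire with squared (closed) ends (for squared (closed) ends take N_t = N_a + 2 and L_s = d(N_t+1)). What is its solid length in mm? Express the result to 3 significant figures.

66.4 mm

squared (closed) ends: N_t = N_a + 2 = 5 + 2 = 7
L_s = d·(N_t+1) = 8.3 × 8 = 66.4 mm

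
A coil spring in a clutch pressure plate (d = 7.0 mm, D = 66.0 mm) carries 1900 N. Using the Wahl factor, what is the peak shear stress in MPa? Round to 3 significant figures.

Spring index C = D/d = 66.0/7.0 = 9.4286
K_W = (4C−1)/(4C−4) + 0.615/C = 36.714/33.714 + 0.0652 = 1.1542
τ₀ = 8FD/(πd³) = 8·1900·66.0/(π·7.0³) = 1.0032e+06/1077.6 = 930.99 MPa
τ_max = K·τ₀ = 1.1542 × 930.99 = 1074.6 MPa

1070 MPa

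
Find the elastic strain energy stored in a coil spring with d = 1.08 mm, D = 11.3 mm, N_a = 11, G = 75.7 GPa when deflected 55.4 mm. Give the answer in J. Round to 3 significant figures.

1.24 J

k = Gd⁴/(8D³N_a) = (75.7×10³)(1.08⁴)/(8·11.3³·11) = 0.8111 N/mm
U = ½kδ² = 0.5 × 0.8111 × 55.4² = 1244.7 N·mm = 1.2447 J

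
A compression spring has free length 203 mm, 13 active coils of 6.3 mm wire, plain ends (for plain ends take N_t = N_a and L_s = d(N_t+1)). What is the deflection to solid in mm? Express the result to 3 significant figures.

115 mm

N_t = 13; L_s = 6.3·14 = 88.2 mm
δ_solid = L₀ − L_s = 203 − 88.2 = 114.8 mm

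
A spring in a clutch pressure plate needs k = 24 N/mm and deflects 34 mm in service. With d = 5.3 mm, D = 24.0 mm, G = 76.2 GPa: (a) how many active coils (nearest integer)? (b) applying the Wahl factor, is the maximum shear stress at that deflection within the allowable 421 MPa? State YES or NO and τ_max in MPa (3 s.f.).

(a) 23 coils; (b) NO, τ_max = 445 MPa

N_a = Gd⁴/(8D³k) = (76.2×10³)(5.3⁴)/(8·24.0³·24) = 22.65 → N_a = 23
Actual rate k = Gd⁴/(8D³·23) = 23.638 N/mm
Working load F = kδ = 23.638·34 = 803.68 N
C = 24.0/5.3 = 4.5283; K_W = (4C−1)/(4C−4)+0.615/C = 1.3484
τ_max = K_W·8FD/(πd³) = 1.3484·329.92 = 444.86 MPa
τ_max > 421 MPa → exceeds allowable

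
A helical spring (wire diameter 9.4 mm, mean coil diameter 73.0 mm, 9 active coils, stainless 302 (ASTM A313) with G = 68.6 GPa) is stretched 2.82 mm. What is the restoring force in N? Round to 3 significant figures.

53.9 N

k = Gd⁴/(8D³N_a) = (68.6×10³)(9.4⁴)/(8·73.0³·9) = 19.122 N/mm
F = k·δ = 19.122 × 2.82 = 53.924 N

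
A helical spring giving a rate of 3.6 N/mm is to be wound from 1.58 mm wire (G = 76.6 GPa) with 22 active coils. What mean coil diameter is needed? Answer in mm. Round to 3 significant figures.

D = (Gd⁴/(8N_a·k))^(1/3) = (76.6×10³·1.58⁴/(8·22·3.6))^(1/3)
  = (753.428)^(1/3) = 9.0994 mm

9.10 mm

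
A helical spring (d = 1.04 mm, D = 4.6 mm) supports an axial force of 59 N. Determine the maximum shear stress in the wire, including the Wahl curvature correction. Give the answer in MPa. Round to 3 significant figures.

834 MPa

Spring index C = D/d = 4.6/1.04 = 4.4231
K_W = (4C−1)/(4C−4) + 0.615/C = 16.692/13.692 + 0.1390 = 1.3581
τ₀ = 8FD/(πd³) = 8·59·4.6/(π·1.04³) = 2171.2/3.5339 = 614.4 MPa
τ_max = K·τ₀ = 1.3581 × 614.4 = 834.44 MPa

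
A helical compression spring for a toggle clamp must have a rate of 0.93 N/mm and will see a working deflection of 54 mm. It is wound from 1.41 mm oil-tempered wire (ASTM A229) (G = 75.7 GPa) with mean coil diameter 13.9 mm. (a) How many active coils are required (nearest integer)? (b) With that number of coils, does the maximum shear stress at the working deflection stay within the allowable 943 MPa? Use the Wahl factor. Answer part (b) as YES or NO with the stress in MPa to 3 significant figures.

(a) 15 coils; (b) YES, τ_max = 726 MPa

N_a = Gd⁴/(8D³k) = (75.7×10³)(1.41⁴)/(8·13.9³·0.93) = 14.97 → N_a = 15
Actual rate k = Gd⁴/(8D³·15) = 0.92842 N/mm
Working load F = kδ = 0.92842·54 = 50.135 N
C = 13.9/1.41 = 9.8582; K_W = (4C−1)/(4C−4)+0.615/C = 1.1471
τ_max = K_W·8FD/(πd³) = 1.1471·633.05 = 726.14 MPa
τ_max ≤ 943 MPa → acceptable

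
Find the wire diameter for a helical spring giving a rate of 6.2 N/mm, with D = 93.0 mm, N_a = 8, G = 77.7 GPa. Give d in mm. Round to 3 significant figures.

d = (8D³N_a·k / G)^(1/4) = (8·93.0³·8·6.2 / (77.7×10³))^0.25
  = (4107.7)^0.25 = 8.0057 mm

8.01 mm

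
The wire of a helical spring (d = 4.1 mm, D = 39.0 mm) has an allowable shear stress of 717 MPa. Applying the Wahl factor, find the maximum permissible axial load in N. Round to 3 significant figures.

432 N

C = D/d = 39.0/4.1 = 9.5122
K_W = (4C−1)/(4C−4) + 0.615/C = 37.049/34.049 + 0.0647 = 1.1528
τ_max = K·8FD/(πd³) → F_max = τ_allow·πd³/(8DK)
F_max = 717·π·4.1³/(8·39.0·1.1528) = 1.5525e+05/359.66 = 431.64 N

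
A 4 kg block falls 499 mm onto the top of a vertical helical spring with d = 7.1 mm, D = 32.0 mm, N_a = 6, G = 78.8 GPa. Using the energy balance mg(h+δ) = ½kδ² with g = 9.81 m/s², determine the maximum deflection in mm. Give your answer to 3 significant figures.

k = Gd⁴/(8D³N_a) = (78.8×10³)(7.1⁴)/(8·32.0³·6) = 127.31 N/mm
W = mg = 4 × 9.81 = 39.24 N
½kδ² − Wδ − Wh = 0 → δ = (W + √(W² + 2kWh))/k
δ = (39.24 + √(1539.8 + 4.98572e+06))/127.31 = (39.24 + 2233.2)/127.31 = 17.85 mm

17.8 mm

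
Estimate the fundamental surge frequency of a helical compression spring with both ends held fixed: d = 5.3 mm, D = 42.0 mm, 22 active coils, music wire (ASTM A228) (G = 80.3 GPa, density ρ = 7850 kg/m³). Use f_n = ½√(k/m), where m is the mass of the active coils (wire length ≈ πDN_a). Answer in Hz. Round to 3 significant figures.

k = Gd⁴/(8D³N_a) = (80.3×10³)(5.3⁴)/(8·42.0³·22) = 4.8591 N/mm = 4859.1 N/m
Wire length L = πDN_a = π·42.0·22 = 2902.8 mm
m = ρ·(πd²/4)·L = 7850 × 22.062×10⁻⁶ m² × 2.9028 m = 0.50273 kg
f_n = ½√(k/m) = 0.5·√(4859.1/0.50273) = 0.5·√(9665.5) = 49.157 Hz

49.2 Hz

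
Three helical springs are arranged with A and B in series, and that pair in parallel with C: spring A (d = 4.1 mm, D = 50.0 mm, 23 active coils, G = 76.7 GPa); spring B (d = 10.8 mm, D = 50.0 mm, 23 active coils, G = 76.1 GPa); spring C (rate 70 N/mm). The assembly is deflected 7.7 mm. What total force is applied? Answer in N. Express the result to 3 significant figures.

k_A = Gd⁴/(8D³N_a) = (76.7×10³)(4.1⁴)/(8·50.0³·23) = 0.94233 N/mm
k_B = Gd⁴/(8D³N_a) = (76.1×10³)(10.8⁴)/(8·50.0³·23) = 45.014 N/mm
Springs A,B series: k_AB = 1/(1/0.94233+1/45.014) = 0.92301 N/mm; parallel with C: k_eq = 0.92301+70 = 70.923 N/mm
F = k_eq·δ = 70.923·7.7 = 546.11 N

546 N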